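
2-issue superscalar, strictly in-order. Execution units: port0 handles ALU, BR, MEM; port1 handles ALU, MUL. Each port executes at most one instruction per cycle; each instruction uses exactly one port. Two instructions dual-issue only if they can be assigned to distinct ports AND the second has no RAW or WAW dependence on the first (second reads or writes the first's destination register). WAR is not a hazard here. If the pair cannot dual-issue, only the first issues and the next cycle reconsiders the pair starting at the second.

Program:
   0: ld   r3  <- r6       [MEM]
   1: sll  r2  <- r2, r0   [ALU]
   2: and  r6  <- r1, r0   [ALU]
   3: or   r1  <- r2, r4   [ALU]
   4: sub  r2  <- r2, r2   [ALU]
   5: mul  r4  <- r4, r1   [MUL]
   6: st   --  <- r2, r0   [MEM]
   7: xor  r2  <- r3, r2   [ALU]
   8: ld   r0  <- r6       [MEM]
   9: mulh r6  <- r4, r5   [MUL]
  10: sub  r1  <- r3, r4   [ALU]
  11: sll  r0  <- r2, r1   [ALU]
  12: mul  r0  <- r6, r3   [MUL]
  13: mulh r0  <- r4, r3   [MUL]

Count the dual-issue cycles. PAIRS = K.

PAIRS = 5

t=0 i0/i1:ld.MEM+sll.ALU ; 2-wide
t=1 i2/i3:and.ALU+or.ALU ; 2-wide
t=2 i4/i5:sub.ALU+mul.MUL ; 2-wide
t=3 i6/i7:st.MEM+xor.ALU ; 2-wide
t=4 i8/i9:ld.MEM+mulh.MUL ; 2-wide
t=5 i10:sub.ALU ; RAW r1
t=6 i11:sll.ALU ; WAW r0
t=7 i12:mul.MUL ; no-port MUL/MUL
t=8 i13:mulh.MUL ; tail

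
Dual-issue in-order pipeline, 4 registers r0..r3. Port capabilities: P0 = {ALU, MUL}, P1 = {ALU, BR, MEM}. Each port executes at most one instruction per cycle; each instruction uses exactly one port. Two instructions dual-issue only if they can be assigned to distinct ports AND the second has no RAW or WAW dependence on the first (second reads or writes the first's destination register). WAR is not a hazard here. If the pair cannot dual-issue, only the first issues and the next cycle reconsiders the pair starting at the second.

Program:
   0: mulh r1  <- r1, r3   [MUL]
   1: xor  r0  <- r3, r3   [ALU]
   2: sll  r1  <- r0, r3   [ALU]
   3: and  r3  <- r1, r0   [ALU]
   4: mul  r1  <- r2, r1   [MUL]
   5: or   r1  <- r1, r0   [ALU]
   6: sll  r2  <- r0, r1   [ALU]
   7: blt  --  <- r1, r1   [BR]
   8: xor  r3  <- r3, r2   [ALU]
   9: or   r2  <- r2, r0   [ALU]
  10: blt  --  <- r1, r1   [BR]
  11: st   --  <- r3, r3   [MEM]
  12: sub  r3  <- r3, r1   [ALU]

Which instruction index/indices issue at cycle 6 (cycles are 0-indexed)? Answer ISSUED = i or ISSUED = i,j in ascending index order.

t=0 i0/i1:mulh.MUL;xor.ALU ; 2-wide
t=1 i2:sll.ALU ; RAW r1
t=2 i3/i4:and.ALU;mul.MUL ; 2-wide
t=3 i5:or.ALU ; RAW r1
t=4 i6/i7:sll.ALU;blt.BR ; 2-wide
t=5 i8/i9:xor.ALU;or.ALU ; 2-wide
t=6 i10:blt.BR ; no-port BR/MEM
t=7 i11/i12:st.MEM;sub.ALU ; 2-wide

ISSUED = 10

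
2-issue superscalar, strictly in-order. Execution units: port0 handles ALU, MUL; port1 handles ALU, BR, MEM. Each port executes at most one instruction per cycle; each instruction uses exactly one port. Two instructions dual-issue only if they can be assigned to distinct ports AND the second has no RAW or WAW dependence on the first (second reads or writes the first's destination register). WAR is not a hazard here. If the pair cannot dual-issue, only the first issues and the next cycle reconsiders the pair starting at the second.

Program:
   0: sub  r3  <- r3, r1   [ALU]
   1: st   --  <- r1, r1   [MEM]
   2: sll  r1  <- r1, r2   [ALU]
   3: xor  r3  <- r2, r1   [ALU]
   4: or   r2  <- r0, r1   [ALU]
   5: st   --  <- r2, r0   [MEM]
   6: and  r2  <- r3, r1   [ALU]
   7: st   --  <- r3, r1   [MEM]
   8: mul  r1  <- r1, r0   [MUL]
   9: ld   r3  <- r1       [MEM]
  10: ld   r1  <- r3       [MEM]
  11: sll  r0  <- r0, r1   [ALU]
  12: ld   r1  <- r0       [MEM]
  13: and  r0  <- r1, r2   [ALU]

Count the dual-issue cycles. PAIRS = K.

PAIRS = 4

[0] i0,i1  sub st  -- dual
[1] i2  sll  -- RAW r1
[2] i3,i4  xor or  -- dual
[3] i5,i6  st and  -- dual
[4] i7,i8  st mul  -- dual
[5] i9  ld  -- no-port MEM/MEM
[6] i10  ld  -- RAW r1
[7] i11  sll  -- RAW r0
[8] i12  ld  -- RAW r1
[9] i13  and  -- tail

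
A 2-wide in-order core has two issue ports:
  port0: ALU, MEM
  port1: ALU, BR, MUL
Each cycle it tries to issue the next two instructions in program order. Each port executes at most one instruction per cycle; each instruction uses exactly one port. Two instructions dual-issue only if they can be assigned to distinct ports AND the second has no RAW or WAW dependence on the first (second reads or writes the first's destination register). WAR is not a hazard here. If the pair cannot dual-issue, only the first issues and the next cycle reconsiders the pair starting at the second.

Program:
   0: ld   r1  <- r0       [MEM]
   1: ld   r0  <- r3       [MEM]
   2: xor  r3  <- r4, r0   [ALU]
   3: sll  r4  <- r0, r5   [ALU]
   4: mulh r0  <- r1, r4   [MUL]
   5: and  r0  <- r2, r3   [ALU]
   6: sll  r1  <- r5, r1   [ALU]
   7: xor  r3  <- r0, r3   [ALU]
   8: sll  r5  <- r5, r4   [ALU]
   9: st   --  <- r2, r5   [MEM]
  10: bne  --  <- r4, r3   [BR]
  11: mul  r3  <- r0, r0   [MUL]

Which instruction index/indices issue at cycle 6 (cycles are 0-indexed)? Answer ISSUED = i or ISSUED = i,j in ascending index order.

ISSUED = 9,10

[0] i0  ld.MEM  -- no-port MEM/MEM
[1] i1  ld.MEM  -- RAW r0
[2] i2,i3  xor.ALU+sll.ALU  -- pair
[3] i4  mulh.MUL  -- WAW r0
[4] i5,i6  and.ALU+sll.ALU  -- pair
[5] i7,i8  xor.ALU+sll.ALU  -- pair
[6] i9,i10  st.MEM+bne.BR  -- pair
[7] i11  mul.MUL  -- tail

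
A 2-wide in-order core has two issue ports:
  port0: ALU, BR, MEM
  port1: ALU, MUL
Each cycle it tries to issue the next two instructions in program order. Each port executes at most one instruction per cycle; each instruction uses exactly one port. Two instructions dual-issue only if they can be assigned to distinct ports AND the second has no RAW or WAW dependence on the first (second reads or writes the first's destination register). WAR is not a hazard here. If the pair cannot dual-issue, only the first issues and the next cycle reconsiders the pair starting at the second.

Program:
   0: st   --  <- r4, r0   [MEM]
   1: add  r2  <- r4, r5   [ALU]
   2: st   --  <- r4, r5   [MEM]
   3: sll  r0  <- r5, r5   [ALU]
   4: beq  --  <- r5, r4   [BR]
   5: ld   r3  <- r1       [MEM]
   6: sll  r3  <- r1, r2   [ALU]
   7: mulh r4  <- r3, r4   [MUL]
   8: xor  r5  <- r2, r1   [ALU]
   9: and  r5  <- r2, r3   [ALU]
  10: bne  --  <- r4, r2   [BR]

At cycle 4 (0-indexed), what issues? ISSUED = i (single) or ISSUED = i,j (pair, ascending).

ISSUED = 6

t=0 i0,i1:st+add ; 2-wide
t=1 i2,i3:st+sll ; 2-wide
t=2 i4:beq ; no-port BR/MEM
t=3 i5:ld ; WAW r3
t=4 i6:sll ; RAW r3
t=5 i7,i8:mulh+xor ; 2-wide
t=6 i9,i10:and+bne ; 2-wide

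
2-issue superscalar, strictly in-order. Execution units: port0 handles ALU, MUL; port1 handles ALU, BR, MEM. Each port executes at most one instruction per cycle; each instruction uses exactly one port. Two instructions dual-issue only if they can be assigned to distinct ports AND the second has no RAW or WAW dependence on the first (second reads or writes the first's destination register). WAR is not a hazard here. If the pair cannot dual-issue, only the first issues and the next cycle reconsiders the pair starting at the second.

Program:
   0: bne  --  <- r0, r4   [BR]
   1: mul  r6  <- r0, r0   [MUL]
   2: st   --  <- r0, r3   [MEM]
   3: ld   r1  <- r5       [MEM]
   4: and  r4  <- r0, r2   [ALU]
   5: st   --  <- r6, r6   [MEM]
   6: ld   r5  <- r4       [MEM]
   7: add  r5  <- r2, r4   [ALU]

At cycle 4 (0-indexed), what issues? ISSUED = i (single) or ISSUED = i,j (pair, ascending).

ISSUED = 6

#0 head=0: bne+mul i0+i1 dual
#1 head=2: st i2 no-port MEM/MEM
#2 head=3: ld+and i3+i4 dual
#3 head=5: st i5 no-port MEM/MEM
#4 head=6: ld i6 WAW r5
#5 head=7: add i7 tail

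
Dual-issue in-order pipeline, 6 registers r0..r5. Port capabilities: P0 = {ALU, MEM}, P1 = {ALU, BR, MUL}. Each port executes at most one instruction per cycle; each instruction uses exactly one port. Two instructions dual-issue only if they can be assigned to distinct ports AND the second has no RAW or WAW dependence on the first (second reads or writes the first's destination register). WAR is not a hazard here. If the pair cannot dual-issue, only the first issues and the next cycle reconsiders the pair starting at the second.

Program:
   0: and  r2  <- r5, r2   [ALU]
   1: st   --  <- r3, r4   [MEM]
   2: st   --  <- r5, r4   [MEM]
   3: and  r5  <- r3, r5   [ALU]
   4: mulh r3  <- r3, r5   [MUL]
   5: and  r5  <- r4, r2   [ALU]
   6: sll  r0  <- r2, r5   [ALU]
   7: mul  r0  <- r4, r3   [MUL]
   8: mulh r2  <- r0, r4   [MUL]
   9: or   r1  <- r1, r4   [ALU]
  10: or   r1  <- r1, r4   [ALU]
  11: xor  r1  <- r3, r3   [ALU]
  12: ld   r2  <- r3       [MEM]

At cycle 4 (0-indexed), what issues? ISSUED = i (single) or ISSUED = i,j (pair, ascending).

  cy0 -> i0&i1 (and st) 2-wide
  cy1 -> i2&i3 (st and) 2-wide
  cy2 -> i4&i5 (mulh and) 2-wide
  cy3 -> i6 (sll) WAW r0
  cy4 -> i7 (mul) no-port MUL/MUL
  cy5 -> i8&i9 (mulh or) 2-wide
  cy6 -> i10 (or) WAW r1
  cy7 -> i11&i12 (xor ld) 2-wide

ISSUED = 7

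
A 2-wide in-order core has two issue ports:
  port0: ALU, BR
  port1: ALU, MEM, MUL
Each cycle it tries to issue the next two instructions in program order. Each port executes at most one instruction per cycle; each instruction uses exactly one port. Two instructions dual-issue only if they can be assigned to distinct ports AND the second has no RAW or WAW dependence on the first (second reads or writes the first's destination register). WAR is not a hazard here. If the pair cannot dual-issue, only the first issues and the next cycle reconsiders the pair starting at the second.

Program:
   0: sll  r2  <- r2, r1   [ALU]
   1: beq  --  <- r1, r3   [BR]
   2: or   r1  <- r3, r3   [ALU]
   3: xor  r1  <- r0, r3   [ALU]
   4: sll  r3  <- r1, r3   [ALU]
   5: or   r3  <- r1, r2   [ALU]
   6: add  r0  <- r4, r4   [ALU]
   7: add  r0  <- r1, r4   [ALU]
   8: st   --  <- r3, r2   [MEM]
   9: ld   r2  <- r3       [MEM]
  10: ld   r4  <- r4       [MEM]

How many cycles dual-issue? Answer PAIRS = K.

PAIRS = 3

#0 head=0: sll;beq i0/i1 dual
#1 head=2: or i2 WAW r1
#2 head=3: xor i3 RAW r1
#3 head=4: sll i4 WAW r3
#4 head=5: or;add i5/i6 dual
#5 head=7: add;st i7/i8 dual
#6 head=9: ld i9 no-port MEM/MEM
#7 head=10: ld i10 tail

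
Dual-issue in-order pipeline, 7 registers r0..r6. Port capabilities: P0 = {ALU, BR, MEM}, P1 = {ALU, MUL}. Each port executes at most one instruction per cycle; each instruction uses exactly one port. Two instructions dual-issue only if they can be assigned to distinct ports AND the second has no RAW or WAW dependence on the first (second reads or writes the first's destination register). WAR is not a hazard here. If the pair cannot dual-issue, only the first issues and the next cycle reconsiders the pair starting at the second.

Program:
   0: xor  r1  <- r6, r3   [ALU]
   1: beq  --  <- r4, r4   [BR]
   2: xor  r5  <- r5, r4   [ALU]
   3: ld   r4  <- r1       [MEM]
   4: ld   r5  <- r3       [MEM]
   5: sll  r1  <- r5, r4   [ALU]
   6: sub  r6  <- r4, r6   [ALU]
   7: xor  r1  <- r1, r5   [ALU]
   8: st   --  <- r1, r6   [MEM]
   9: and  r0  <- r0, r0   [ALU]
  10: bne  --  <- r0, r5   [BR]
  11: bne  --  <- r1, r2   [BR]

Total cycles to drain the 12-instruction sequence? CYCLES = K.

CYCLES = 8

#0 head=0: xor.ALU/beq.BR i0&i1 dual
#1 head=2: xor.ALU/ld.MEM i2&i3 dual
#2 head=4: ld.MEM i4 RAW r5
#3 head=5: sll.ALU/sub.ALU i5&i6 dual
#4 head=7: xor.ALU i7 RAW r1
#5 head=8: st.MEM/and.ALU i8&i9 dual
#6 head=10: bne.BR i10 no-port BR/BR
#7 head=11: bne.BR i11 tail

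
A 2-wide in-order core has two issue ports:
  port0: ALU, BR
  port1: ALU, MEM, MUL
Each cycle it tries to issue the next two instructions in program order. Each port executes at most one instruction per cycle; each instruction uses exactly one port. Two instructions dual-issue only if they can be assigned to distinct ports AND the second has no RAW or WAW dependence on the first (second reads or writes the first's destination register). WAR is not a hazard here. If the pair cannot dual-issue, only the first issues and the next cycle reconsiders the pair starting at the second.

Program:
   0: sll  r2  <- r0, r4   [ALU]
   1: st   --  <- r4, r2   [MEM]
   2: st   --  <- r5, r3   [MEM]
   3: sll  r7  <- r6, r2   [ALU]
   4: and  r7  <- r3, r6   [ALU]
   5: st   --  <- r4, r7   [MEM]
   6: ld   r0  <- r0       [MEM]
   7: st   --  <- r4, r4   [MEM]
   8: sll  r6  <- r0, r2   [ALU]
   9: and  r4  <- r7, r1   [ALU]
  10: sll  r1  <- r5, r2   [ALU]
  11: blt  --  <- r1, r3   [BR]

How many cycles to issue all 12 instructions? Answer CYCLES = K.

CYCLES = 9

0. sll.ALU @i0  | RAW r2
1. st.MEM @i1  | no-port MEM/MEM
2. st.MEM sll.ALU @i2,i3  | dual
3. and.ALU @i4  | RAW r7
4. st.MEM @i5  | no-port MEM/MEM
5. ld.MEM @i6  | no-port MEM/MEM
6. st.MEM sll.ALU @i7,i8  | dual
7. and.ALU sll.ALU @i9,i10  | dual
8. blt.BR @i11  | tail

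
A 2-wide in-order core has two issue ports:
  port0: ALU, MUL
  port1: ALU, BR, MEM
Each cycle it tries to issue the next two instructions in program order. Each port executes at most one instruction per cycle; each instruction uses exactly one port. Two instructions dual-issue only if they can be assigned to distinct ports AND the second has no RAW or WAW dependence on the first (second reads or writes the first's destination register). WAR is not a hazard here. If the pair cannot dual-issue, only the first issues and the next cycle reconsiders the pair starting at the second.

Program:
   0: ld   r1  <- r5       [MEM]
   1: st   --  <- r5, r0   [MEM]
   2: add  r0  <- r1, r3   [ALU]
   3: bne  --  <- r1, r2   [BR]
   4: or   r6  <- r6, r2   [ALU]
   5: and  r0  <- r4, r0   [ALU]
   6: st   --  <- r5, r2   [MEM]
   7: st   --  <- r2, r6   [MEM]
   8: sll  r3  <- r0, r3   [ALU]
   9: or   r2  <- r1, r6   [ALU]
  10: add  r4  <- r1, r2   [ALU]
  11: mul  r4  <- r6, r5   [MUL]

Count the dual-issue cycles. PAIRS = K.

PAIRS = 4

t=0 i0:ld.MEM ; no-port MEM/MEM
t=1 i1+i2:st.MEM;add.ALU ; pair
t=2 i3+i4:bne.BR;or.ALU ; pair
t=3 i5+i6:and.ALU;st.MEM ; pair
t=4 i7+i8:st.MEM;sll.ALU ; pair
t=5 i9:or.ALU ; RAW r2
t=6 i10:add.ALU ; WAW r4
t=7 i11:mul.MUL ; tail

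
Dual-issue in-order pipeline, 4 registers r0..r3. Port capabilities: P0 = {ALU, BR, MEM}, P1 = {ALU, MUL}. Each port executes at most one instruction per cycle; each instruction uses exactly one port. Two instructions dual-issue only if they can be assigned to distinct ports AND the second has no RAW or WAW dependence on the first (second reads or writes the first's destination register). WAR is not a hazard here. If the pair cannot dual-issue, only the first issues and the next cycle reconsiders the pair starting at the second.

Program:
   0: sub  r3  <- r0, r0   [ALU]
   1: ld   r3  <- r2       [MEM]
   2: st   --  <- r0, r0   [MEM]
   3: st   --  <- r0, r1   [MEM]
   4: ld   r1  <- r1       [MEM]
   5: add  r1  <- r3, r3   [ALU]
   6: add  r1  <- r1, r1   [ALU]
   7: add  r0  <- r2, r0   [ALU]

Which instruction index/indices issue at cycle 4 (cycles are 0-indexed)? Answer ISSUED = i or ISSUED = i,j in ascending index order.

t=0 i0:sub ; WAW r3
t=1 i1:ld ; no-port MEM/MEM
t=2 i2:st ; no-port MEM/MEM
t=3 i3:st ; no-port MEM/MEM
t=4 i4:ld ; WAW r1
t=5 i5:add ; RAW+WAW r1
t=6 i6,i7:add+add ; pair

ISSUED = 4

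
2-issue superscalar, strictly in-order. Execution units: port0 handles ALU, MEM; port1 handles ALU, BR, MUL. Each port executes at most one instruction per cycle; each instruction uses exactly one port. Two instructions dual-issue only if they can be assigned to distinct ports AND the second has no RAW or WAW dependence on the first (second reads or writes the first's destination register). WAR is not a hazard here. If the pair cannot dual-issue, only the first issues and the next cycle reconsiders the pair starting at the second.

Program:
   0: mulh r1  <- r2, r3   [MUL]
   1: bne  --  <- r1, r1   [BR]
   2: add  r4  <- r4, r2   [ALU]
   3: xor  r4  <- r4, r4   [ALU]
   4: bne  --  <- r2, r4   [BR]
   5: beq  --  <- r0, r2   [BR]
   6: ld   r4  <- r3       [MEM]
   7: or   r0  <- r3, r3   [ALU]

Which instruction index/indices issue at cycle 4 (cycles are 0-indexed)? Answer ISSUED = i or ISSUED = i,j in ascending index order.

0. mulh.MUL @i0  | no-port MUL/BR
1. bne.BR/add.ALU @i1,i2  | pair
2. xor.ALU @i3  | RAW r4
3. bne.BR @i4  | no-port BR/BR
4. beq.BR/ld.MEM @i5,i6  | pair
5. or.ALU @i7  | tail

ISSUED = 5,6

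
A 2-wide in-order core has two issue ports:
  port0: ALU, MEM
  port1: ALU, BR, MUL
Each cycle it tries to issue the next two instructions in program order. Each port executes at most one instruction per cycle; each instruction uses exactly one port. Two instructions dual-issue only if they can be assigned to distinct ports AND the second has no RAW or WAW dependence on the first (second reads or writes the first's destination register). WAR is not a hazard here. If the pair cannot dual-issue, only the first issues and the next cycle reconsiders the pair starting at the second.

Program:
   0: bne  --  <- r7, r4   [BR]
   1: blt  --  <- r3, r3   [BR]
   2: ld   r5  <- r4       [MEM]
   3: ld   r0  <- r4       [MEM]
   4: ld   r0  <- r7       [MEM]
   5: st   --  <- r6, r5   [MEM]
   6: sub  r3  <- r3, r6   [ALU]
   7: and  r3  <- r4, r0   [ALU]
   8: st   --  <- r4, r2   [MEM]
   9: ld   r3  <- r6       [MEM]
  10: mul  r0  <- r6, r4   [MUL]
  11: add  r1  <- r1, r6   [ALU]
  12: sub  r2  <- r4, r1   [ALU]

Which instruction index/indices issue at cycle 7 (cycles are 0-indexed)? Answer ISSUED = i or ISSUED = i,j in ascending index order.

#0 head=0: bne.BR i0 no-port BR/BR
#1 head=1: blt.BR+ld.MEM i1&i2 dual
#2 head=3: ld.MEM i3 no-port MEM/MEM
#3 head=4: ld.MEM i4 no-port MEM/MEM
#4 head=5: st.MEM+sub.ALU i5&i6 dual
#5 head=7: and.ALU+st.MEM i7&i8 dual
#6 head=9: ld.MEM+mul.MUL i9&i10 dual
#7 head=11: add.ALU i11 RAW r1
#8 head=12: sub.ALU i12 tail

ISSUED = 11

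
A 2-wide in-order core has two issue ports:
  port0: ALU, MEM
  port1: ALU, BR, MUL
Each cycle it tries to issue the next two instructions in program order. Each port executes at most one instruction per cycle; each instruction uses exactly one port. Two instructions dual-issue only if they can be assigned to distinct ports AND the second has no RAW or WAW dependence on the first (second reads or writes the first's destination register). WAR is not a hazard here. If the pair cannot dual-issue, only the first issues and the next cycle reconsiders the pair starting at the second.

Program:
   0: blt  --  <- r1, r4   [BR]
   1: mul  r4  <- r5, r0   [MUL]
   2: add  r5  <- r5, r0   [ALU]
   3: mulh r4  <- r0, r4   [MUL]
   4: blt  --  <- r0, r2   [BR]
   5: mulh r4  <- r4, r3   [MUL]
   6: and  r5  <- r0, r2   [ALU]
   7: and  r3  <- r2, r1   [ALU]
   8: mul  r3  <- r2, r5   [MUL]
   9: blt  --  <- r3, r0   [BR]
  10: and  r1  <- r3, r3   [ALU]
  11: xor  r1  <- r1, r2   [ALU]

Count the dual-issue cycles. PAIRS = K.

c0: i0 blt  no-port BR/MUL
c1: i1&i2 mul add  pair
c2: i3 mulh  no-port MUL/BR
c3: i4 blt  no-port BR/MUL
c4: i5&i6 mulh and  pair
c5: i7 and  WAW r3
c6: i8 mul  no-port MUL/BR
c7: i9&i10 blt and  pair
c8: i11 xor  tail

PAIRS = 3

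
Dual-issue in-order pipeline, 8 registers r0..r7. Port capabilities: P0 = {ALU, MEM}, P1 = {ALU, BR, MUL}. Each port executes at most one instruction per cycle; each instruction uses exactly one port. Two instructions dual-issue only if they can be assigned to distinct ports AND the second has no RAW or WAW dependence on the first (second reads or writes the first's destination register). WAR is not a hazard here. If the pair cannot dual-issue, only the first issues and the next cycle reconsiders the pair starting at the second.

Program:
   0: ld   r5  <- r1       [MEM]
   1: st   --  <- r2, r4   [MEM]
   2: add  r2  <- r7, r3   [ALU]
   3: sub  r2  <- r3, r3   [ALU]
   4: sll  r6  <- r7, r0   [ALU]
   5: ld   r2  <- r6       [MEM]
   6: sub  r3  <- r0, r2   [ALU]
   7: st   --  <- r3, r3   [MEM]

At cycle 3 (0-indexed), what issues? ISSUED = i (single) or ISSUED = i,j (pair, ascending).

t=0 i0:ld.MEM ; no-port MEM/MEM
t=1 i1&i2:st.MEM;add.ALU ; 2-wide
t=2 i3&i4:sub.ALU;sll.ALU ; 2-wide
t=3 i5:ld.MEM ; RAW r2
t=4 i6:sub.ALU ; RAW r3
t=5 i7:st.MEM ; tail

ISSUED = 5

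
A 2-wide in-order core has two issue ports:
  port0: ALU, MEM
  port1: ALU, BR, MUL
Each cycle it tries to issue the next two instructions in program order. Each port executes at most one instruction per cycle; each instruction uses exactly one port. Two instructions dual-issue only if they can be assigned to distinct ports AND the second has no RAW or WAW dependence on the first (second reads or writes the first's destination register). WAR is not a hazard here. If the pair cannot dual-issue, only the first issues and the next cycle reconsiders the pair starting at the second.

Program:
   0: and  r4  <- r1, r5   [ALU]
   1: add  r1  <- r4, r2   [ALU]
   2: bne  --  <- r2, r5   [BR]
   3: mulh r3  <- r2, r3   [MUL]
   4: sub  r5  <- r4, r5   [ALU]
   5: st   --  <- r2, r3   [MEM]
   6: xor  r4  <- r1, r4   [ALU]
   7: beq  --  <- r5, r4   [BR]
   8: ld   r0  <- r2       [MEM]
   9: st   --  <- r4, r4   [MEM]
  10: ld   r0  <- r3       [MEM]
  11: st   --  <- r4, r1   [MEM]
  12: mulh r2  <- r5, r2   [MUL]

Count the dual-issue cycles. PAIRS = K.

PAIRS = 5

#0 head=0: and i0 RAW r4
#1 head=1: add+bne i1&i2 dual
#2 head=3: mulh+sub i3&i4 dual
#3 head=5: st+xor i5&i6 dual
#4 head=7: beq+ld i7&i8 dual
#5 head=9: st i9 no-port MEM/MEM
#6 head=10: ld i10 no-port MEM/MEM
#7 head=11: st+mulh i11&i12 dual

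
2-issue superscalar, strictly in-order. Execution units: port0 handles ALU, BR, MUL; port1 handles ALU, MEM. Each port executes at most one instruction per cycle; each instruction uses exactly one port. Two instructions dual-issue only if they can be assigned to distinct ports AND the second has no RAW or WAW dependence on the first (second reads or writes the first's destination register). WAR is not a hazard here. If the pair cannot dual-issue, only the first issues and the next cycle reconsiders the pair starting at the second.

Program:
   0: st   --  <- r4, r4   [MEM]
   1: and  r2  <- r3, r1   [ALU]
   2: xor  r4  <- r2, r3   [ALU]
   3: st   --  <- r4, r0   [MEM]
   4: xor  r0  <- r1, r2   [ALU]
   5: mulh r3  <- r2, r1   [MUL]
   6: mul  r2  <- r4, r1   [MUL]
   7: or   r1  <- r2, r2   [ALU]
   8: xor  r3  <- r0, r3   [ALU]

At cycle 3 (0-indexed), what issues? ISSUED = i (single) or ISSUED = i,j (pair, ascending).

ISSUED = 5

[0] i0+i1  st and  -- 2-wide
[1] i2  xor  -- RAW r4
[2] i3+i4  st xor  -- 2-wide
[3] i5  mulh  -- no-port MUL/MUL
[4] i6  mul  -- RAW r2
[5] i7+i8  or xor  -- 2-wide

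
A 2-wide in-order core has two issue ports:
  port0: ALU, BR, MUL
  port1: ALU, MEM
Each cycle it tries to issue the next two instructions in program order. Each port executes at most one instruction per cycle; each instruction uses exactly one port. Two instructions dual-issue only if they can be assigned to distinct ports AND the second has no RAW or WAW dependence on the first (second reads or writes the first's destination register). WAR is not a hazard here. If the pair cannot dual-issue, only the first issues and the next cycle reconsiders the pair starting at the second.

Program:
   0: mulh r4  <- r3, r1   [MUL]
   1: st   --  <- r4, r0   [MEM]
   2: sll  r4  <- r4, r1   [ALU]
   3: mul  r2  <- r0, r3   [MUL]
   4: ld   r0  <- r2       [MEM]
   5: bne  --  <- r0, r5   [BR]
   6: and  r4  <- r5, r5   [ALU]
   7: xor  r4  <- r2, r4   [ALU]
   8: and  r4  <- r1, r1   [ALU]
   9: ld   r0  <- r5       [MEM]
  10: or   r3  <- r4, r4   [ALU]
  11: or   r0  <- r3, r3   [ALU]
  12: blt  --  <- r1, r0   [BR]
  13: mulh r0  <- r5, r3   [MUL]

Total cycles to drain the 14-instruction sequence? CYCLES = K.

CYCLES = 11

t=0 i0:mulh ; RAW r4
t=1 i1+i2:st sll ; 2-wide
t=2 i3:mul ; RAW r2
t=3 i4:ld ; RAW r0
t=4 i5+i6:bne and ; 2-wide
t=5 i7:xor ; WAW r4
t=6 i8+i9:and ld ; 2-wide
t=7 i10:or ; RAW r3
t=8 i11:or ; RAW r0
t=9 i12:blt ; no-port BR/MUL
t=10 i13:mulh ; tail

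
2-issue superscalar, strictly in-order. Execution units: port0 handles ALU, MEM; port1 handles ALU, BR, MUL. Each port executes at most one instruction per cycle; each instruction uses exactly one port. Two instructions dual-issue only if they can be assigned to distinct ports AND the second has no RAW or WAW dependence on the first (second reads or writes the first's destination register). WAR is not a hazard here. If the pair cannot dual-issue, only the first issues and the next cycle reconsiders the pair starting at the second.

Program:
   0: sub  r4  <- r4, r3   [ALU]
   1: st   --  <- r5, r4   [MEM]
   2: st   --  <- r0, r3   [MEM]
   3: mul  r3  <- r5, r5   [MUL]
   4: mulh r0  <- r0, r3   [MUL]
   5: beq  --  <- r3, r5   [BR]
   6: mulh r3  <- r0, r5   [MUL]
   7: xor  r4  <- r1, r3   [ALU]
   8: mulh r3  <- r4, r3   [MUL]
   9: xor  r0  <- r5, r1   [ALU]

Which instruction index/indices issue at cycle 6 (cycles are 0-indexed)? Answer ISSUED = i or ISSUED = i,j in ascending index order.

ISSUED = 7

[0] i0  sub.ALU  -- RAW r4
[1] i1  st.MEM  -- no-port MEM/MEM
[2] i2/i3  st.MEM+mul.MUL  -- dual
[3] i4  mulh.MUL  -- no-port MUL/BR
[4] i5  beq.BR  -- no-port BR/MUL
[5] i6  mulh.MUL  -- RAW r3
[6] i7  xor.ALU  -- RAW r4
[7] i8/i9  mulh.MUL+xor.ALU  -- dual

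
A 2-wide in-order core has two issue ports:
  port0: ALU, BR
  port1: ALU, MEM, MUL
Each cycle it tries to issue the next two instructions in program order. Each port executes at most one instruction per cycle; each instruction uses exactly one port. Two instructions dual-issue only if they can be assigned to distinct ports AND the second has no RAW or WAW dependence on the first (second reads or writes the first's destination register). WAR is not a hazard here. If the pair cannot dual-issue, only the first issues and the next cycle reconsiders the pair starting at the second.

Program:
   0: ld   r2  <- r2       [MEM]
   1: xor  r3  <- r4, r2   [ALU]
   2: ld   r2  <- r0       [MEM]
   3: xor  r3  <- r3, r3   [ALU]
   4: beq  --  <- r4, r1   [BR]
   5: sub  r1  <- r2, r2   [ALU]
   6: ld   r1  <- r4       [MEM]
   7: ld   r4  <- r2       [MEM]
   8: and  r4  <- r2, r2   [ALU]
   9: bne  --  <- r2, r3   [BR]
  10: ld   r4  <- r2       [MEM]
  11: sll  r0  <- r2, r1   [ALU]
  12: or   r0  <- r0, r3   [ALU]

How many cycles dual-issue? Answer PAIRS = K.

0. ld.MEM @i0  | RAW r2
1. xor.ALU/ld.MEM @i1/i2  | dual
2. xor.ALU/beq.BR @i3/i4  | dual
3. sub.ALU @i5  | WAW r1
4. ld.MEM @i6  | no-port MEM/MEM
5. ld.MEM @i7  | WAW r4
6. and.ALU/bne.BR @i8/i9  | dual
7. ld.MEM/sll.ALU @i10/i11  | dual
8. or.ALU @i12  | tail

PAIRS = 4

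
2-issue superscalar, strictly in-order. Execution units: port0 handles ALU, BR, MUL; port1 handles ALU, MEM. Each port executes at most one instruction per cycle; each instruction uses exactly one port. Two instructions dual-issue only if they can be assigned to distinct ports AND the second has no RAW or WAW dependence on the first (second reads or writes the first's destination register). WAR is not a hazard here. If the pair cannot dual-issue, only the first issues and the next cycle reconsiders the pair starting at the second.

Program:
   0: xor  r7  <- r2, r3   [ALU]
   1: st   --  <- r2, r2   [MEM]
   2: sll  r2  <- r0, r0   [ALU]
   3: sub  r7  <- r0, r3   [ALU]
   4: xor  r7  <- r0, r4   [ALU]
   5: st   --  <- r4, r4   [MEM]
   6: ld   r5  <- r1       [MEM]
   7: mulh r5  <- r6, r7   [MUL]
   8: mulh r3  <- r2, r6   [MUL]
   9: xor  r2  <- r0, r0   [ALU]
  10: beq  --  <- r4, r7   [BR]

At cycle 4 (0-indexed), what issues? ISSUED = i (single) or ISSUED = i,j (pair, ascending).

ISSUED = 7

[0] i0&i1  xor.ALU+st.MEM  -- pair
[1] i2&i3  sll.ALU+sub.ALU  -- pair
[2] i4&i5  xor.ALU+st.MEM  -- pair
[3] i6  ld.MEM  -- WAW r5
[4] i7  mulh.MUL  -- no-port MUL/MUL
[5] i8&i9  mulh.MUL+xor.ALU  -- pair
[6] i10  beq.BR  -- tail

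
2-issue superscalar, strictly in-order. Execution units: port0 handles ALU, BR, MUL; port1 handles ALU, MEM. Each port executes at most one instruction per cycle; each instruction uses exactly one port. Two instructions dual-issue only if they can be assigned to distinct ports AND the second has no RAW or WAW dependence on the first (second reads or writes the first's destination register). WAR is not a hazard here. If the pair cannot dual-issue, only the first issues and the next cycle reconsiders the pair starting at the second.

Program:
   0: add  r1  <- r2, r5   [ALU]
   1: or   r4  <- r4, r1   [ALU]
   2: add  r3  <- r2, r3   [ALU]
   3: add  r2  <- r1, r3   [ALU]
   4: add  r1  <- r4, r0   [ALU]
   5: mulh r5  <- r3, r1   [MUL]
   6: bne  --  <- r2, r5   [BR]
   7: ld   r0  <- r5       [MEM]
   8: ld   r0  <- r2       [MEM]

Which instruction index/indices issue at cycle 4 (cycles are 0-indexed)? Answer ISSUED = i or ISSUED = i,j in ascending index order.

ISSUED = 6,7

#0 head=0: add i0 RAW r1
#1 head=1: or/add i1,i2 2-wide
#2 head=3: add/add i3,i4 2-wide
#3 head=5: mulh i5 no-port MUL/BR
#4 head=6: bne/ld i6,i7 2-wide
#5 head=8: ld i8 tail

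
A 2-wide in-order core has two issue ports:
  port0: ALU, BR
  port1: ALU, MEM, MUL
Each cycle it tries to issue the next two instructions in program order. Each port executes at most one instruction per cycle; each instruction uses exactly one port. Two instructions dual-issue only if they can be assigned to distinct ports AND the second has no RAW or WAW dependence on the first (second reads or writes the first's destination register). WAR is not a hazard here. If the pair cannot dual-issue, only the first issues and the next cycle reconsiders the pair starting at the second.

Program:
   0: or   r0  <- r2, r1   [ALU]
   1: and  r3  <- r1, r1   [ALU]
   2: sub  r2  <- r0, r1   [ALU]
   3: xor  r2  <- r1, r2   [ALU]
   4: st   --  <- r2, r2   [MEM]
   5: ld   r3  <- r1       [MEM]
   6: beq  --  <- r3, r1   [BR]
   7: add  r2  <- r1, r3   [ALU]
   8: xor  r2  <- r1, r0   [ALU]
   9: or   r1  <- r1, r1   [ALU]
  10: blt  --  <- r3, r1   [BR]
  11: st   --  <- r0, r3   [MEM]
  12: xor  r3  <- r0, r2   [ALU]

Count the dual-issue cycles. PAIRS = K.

[0] i0/i1  or and  -- pair
[1] i2  sub  -- RAW+WAW r2
[2] i3  xor  -- RAW r2
[3] i4  st  -- no-port MEM/MEM
[4] i5  ld  -- RAW r3
[5] i6/i7  beq add  -- pair
[6] i8/i9  xor or  -- pair
[7] i10/i11  blt st  -- pair
[8] i12  xor  -- tail

PAIRS = 4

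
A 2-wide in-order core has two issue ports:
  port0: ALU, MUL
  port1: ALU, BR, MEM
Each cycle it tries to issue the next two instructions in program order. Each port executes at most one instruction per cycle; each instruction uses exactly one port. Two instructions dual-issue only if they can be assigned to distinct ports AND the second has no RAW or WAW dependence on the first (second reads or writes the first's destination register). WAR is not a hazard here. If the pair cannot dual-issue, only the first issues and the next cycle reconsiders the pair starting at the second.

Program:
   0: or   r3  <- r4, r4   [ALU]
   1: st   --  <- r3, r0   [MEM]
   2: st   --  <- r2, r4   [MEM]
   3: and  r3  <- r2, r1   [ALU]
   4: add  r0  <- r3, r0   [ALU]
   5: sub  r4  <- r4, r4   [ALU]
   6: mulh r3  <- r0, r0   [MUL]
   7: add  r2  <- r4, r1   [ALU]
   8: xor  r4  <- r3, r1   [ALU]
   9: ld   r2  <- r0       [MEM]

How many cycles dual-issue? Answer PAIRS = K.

0. or @i0  | RAW r3
1. st @i1  | no-port MEM/MEM
2. st;and @i2&i3  | dual
3. add;sub @i4&i5  | dual
4. mulh;add @i6&i7  | dual
5. xor;ld @i8&i9  | dual

PAIRS = 4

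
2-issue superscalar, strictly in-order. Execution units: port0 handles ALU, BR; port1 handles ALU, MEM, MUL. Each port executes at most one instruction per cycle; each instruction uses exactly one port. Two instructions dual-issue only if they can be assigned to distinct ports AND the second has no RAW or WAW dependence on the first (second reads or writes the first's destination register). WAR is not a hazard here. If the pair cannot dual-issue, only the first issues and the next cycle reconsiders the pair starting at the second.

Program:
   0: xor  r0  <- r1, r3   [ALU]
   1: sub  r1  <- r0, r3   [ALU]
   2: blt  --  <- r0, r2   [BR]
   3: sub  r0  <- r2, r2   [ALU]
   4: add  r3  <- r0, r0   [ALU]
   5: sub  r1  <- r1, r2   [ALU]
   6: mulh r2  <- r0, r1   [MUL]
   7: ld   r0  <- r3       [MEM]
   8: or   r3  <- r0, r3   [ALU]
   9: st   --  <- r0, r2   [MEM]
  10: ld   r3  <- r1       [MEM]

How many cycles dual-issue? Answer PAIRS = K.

#0 head=0: xor i0 RAW r0
#1 head=1: sub+blt i1+i2 pair
#2 head=3: sub i3 RAW r0
#3 head=4: add+sub i4+i5 pair
#4 head=6: mulh i6 no-port MUL/MEM
#5 head=7: ld i7 RAW r0
#6 head=8: or+st i8+i9 pair
#7 head=10: ld i10 tail

PAIRS = 3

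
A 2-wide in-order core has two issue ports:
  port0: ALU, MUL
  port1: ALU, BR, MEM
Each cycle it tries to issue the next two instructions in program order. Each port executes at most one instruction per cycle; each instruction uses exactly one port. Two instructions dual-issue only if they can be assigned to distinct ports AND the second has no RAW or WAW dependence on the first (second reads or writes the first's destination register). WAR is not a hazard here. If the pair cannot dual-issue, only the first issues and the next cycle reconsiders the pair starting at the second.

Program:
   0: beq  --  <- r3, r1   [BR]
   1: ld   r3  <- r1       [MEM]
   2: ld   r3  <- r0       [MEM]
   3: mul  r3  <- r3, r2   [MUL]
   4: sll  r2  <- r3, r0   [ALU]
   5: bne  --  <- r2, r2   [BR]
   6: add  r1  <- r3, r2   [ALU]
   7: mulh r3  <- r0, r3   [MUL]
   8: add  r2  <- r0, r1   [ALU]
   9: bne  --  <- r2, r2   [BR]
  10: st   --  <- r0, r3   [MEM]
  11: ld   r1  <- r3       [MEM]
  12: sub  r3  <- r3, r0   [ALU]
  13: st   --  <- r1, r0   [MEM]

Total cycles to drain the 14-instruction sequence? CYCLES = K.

CYCLES = 11

  cy0 -> i0 (beq) no-port BR/MEM
  cy1 -> i1 (ld) no-port MEM/MEM
  cy2 -> i2 (ld) RAW+WAW r3
  cy3 -> i3 (mul) RAW r3
  cy4 -> i4 (sll) RAW r2
  cy5 -> i5&i6 (bne/add) 2-wide
  cy6 -> i7&i8 (mulh/add) 2-wide
  cy7 -> i9 (bne) no-port BR/MEM
  cy8 -> i10 (st) no-port MEM/MEM
  cy9 -> i11&i12 (ld/sub) 2-wide
  cy10 -> i13 (st) tail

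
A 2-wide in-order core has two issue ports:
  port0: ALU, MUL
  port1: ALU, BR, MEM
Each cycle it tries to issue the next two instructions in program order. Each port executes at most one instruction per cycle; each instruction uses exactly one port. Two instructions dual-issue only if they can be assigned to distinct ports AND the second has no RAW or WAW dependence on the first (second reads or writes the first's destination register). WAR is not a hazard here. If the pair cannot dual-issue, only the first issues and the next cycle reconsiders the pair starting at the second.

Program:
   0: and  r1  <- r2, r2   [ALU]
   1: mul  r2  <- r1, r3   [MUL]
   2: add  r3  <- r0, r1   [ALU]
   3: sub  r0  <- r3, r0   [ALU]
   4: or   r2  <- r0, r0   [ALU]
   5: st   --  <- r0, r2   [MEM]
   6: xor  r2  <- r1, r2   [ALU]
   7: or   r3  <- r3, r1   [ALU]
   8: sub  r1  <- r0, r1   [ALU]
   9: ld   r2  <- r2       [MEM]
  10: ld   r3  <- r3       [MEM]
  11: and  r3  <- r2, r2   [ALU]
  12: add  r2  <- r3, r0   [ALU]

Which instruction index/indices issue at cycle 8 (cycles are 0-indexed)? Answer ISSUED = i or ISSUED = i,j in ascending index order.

t=0 i0:and.ALU ; RAW r1
t=1 i1+i2:mul.MUL;add.ALU ; 2-wide
t=2 i3:sub.ALU ; RAW r0
t=3 i4:or.ALU ; RAW r2
t=4 i5+i6:st.MEM;xor.ALU ; 2-wide
t=5 i7+i8:or.ALU;sub.ALU ; 2-wide
t=6 i9:ld.MEM ; no-port MEM/MEM
t=7 i10:ld.MEM ; WAW r3
t=8 i11:and.ALU ; RAW r3
t=9 i12:add.ALU ; tail

ISSUED = 11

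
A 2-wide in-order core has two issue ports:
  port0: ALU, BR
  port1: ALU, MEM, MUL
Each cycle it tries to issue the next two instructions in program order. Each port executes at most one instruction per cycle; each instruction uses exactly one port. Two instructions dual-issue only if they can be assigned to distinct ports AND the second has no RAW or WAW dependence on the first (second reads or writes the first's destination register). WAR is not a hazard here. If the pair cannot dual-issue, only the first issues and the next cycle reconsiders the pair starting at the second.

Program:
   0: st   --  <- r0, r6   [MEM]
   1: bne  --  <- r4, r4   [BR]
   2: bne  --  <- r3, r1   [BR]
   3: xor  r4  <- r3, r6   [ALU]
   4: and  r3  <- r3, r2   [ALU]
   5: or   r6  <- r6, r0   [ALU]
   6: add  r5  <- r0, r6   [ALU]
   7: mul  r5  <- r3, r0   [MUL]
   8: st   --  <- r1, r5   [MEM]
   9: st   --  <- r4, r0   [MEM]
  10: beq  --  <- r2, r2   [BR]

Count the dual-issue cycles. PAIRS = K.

c0: i0,i1 st;bne  dual
c1: i2,i3 bne;xor  dual
c2: i4,i5 and;or  dual
c3: i6 add  WAW r5
c4: i7 mul  no-port MUL/MEM
c5: i8 st  no-port MEM/MEM
c6: i9,i10 st;beq  dual

PAIRS = 4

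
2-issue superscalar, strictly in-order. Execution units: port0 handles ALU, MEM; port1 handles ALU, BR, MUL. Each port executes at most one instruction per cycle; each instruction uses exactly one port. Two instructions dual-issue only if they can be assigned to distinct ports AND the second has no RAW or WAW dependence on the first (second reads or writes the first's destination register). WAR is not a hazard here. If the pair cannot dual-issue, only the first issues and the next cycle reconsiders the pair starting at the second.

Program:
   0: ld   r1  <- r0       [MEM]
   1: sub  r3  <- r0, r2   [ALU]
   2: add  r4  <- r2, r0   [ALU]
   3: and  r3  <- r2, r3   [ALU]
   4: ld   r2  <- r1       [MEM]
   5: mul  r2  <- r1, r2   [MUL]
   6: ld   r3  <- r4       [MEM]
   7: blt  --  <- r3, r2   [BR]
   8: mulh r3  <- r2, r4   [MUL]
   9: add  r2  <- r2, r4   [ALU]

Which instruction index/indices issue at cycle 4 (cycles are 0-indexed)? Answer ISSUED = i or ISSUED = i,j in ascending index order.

ISSUED = 7

c0: i0/i1 ld/sub  2-wide
c1: i2/i3 add/and  2-wide
c2: i4 ld  RAW+WAW r2
c3: i5/i6 mul/ld  2-wide
c4: i7 blt  no-port BR/MUL
c5: i8/i9 mulh/add  2-wide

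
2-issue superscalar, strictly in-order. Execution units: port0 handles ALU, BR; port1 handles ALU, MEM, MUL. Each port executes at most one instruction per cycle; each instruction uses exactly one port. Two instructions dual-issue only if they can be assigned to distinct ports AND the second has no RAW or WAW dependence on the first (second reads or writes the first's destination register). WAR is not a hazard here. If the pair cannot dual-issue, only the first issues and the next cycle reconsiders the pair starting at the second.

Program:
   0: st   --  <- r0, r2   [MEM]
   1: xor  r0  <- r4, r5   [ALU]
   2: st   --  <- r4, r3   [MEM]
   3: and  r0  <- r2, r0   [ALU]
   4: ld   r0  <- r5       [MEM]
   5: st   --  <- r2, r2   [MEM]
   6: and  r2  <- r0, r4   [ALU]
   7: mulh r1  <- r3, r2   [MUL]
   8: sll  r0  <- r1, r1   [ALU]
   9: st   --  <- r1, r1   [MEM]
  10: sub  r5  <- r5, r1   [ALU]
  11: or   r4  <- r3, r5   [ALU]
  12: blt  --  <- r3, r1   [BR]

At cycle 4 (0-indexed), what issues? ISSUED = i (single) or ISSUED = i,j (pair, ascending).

ISSUED = 7

#0 head=0: st.MEM+xor.ALU i0&i1 2-wide
#1 head=2: st.MEM+and.ALU i2&i3 2-wide
#2 head=4: ld.MEM i4 no-port MEM/MEM
#3 head=5: st.MEM+and.ALU i5&i6 2-wide
#4 head=7: mulh.MUL i7 RAW r1
#5 head=8: sll.ALU+st.MEM i8&i9 2-wide
#6 head=10: sub.ALU i10 RAW r5
#7 head=11: or.ALU+blt.BR i11&i12 2-wide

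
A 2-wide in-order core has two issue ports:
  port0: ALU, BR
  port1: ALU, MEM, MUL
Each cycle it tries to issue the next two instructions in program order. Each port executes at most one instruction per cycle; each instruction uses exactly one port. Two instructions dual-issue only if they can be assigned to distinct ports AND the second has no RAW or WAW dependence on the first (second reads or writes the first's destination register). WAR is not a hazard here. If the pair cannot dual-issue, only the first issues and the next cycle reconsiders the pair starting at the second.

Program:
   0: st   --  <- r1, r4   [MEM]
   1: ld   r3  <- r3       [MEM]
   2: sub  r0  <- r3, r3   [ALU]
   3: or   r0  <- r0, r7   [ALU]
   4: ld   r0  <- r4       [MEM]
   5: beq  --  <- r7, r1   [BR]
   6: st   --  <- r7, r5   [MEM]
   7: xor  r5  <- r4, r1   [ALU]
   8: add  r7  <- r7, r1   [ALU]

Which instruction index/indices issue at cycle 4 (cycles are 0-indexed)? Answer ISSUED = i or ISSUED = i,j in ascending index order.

[0] i0  st.MEM  -- no-port MEM/MEM
[1] i1  ld.MEM  -- RAW r3
[2] i2  sub.ALU  -- RAW+WAW r0
[3] i3  or.ALU  -- WAW r0
[4] i4/i5  ld.MEM+beq.BR  -- pair
[5] i6/i7  st.MEM+xor.ALU  -- pair
[6] i8  add.ALU  -- tail

ISSUED = 4,5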